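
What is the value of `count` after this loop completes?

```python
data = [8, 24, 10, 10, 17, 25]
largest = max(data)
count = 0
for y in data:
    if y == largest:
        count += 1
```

Count of max value 25 in [8, 24, 10, 10, 17, 25]
`count` takes the values: 0 → 1

Answer: 1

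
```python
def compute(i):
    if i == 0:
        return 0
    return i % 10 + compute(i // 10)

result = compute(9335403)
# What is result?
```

Sum of digits of 9335403: 3 + 0 + 4 + 5 + 3 + 3 + 9 = 27

Answer: 27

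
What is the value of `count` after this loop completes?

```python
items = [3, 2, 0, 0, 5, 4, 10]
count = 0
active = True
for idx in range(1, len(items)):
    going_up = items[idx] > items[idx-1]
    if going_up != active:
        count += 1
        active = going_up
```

Count direction changes in [3, 2, 0, 0, 5, 4, 10]
`count` takes the values: 0 → 1 → 2 → 3 → 4

Answer: 4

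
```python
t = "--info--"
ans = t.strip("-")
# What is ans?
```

Trace:
`t = "--info--"` → t = '--info--'
`ans = t.strip("-")` → ans = 'info'
So ans = 'info'

Answer: 'info'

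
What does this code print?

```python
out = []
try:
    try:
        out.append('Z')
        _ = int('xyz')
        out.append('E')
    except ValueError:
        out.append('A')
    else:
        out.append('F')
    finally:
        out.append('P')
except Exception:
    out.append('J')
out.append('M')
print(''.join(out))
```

Execution trace: 'Z' (inner try body) → 'A' (inner except ValueError) → 'P' (inner finally) → 'M' (after the try/except). Output: ZAPM

Answer: ZAPM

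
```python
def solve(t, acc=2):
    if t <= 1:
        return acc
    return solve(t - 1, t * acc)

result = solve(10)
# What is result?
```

Accumulator trace (n, acc): (10, 2) -> (9, 20) -> (8, 180) -> (7, 1440) -> (6, 10080) -> (5, 60480) -> (4, 302400) -> (3, 1209600) -> (2, 3628800) -> (1, 7257600) -> return 7257600

Answer: 7257600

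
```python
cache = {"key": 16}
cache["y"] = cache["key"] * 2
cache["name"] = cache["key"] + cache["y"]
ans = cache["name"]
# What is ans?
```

Trace:
`cache = {"key": 16}` → cache = {'key': 16}
`cache["y"] = cache["key"] * 2` → cache = {'key': 16, 'y': 32}
`cache["name"] = cache["key"] + cache["y"]` → cache = {'key': 16, 'y': 32, 'name': 48}
`ans = cache["name"]` → ans = 48
So ans = 48

Answer: 48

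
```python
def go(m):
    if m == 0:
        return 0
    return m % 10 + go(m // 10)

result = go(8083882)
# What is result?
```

Sum of digits of 8083882: 2 + 8 + 8 + 3 + 8 + 0 + 8 = 37

Answer: 37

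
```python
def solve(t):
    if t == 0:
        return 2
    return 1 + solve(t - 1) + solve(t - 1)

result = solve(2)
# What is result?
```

solve(t) = 1 + 2·solve(t-1), solve(0)=2. Closed form: (2+1)·2^2 - 1 = 11.

Answer: 11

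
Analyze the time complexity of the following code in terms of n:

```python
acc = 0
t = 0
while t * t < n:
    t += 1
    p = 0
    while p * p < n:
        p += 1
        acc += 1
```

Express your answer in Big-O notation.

Each loop level contributes: √n × √n. Multiplying the contributions gives O(n).

Answer: O(n)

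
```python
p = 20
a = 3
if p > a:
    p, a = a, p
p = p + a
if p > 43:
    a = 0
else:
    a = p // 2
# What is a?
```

Trace:
`p = 20` → p = 20
`a = 3` → a = 3
`if p > a: ...` → p > a is True → p = 3; a = 20
`p = p + a` → p = 23
`if p > 43: ...` → p > 43 is False, take else branch → a = 11
So a = 11

Answer: 11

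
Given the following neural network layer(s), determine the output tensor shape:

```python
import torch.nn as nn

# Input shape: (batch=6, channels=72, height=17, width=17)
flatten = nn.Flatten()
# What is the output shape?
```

Input: (6, 72, 17, 17) -> Output: (6, 20808)

Answer: (6, 20808)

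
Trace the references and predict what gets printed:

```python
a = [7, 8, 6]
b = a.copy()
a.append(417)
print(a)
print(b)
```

Key concept: list.copy() creates independent copy.
Step by step:
`a = [7, 8, 6]` → a = [7, 8, 6]
`b = a.copy()` → b = [7, 8, 6]
`a.append(417)` → a = [7, 8, 6, 417]
`print(a)` → prints [7, 8, 6, 417]
`print(b)` → prints [7, 8, 6]

Answer:
[7, 8, 6, 417]
[7, 8, 6]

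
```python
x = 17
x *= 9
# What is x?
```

Trace:
`x = 17` → x = 17
`x *= 9` → x = 153
So x = 153

Answer: 153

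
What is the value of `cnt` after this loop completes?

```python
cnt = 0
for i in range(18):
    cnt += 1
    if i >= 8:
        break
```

Loop breaks when i reaches 8, cnt is 9
`cnt` takes the values: 0 → 1 → 2 → 3 → 4 → 5 → 6 → 7 → 8 → 9

Answer: 9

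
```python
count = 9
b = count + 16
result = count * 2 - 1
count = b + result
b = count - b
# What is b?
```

Trace:
`count = 9` → count = 9
`b = count + 16` → b = 25
`result = count * 2 - 1` → result = 17
`count = b + result` → count = 42
`b = count - b` → b = 17
So b = 17

Answer: 17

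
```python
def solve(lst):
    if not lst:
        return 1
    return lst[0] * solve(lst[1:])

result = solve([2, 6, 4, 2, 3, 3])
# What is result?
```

Product over [2, 6, 4, 2, 3, 3] = 2 * 6 * 4 * 2 * 3 * 3 = 864

Answer: 864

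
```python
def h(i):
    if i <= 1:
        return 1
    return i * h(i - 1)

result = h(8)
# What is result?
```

h(8) = 8 * 7 * 6 * 5 * 4 * 3 * 2 * 1 = 40320

Answer: 40320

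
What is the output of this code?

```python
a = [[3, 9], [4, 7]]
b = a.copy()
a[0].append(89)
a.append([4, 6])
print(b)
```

Key concept: shallow copy with nested lists.
Step by step:
`a = [[3, 9], [4, 7]]` → a = [[3, 9], [4, 7]]
`b = a.copy()` → b = [[3, 9], [4, 7]]
`a[0].append(89)` → a = [[3, 9, 89], [4, 7]]; b = [[3, 9, 89], [4, 7]]
`a.append([4, 6])` → a = [[3, 9, 89], [4, 7], [4, 6]]
`print(b)` → prints [[3, 9, 89], [4, 7]]

Answer: [[3, 9, 89], [4, 7]]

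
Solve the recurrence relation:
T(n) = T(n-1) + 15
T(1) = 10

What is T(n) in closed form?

Unrolling: T(n) = T(1) + 15·(n-1) = 10 + 15(n-1) = 15n - 5.

Answer: T(n) = 15n - 5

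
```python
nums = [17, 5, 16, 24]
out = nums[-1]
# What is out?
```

Trace:
`nums = [17, 5, 16, 24]` → nums = [17, 5, 16, 24]
`out = nums[-1]` → out = 24
So out = 24

Answer: 24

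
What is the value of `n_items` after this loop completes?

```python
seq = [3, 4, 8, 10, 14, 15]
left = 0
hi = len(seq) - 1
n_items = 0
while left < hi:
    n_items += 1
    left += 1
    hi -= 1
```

Iterations until pointers meet (list length 6)
`n_items` takes the values: 0 → 1 → 2 → 3

Answer: 3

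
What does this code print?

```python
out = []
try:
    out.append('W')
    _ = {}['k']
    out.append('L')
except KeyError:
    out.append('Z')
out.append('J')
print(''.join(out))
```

Execution trace: 'W' (try body) → 'Z' (except KeyError) → 'J' (after the try/except). Output: WZJ

Answer: WZJ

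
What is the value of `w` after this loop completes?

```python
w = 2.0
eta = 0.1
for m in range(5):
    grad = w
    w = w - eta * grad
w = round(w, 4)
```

Gradient descent: w = 2.0 * (1 - 0.1)^5
`w` takes the values: 2.0 → 1.8 → 1.62 → 1.458 → 1.3122 → 1.18098 → 1.181

Answer: 1.181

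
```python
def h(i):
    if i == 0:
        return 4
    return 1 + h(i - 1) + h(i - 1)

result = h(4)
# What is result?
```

h(i) = 1 + 2·h(i-1), h(0)=4. Closed form: (4+1)·2^4 - 1 = 79.

Answer: 79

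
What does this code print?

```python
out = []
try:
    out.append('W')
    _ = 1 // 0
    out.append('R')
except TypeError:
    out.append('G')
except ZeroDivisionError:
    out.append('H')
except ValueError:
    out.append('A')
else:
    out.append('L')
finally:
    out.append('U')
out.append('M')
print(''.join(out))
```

Execution trace: 'W' (try body) → 'H' (except ZeroDivisionError) → 'U' (finally) → 'M' (after the try/except). Output: WHUM

Answer: WHUM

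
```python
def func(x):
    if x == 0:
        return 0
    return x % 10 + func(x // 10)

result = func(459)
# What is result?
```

Sum of digits of 459: 9 + 5 + 4 = 18

Answer: 18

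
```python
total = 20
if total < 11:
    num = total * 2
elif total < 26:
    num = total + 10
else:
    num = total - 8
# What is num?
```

Trace:
`total = 20` → total = 20
`if total < 11: ...` → total < 11 is False, total < 26 is True → num = 30
So num = 30

Answer: 30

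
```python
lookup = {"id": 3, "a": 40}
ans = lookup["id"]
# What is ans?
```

Trace:
`lookup = {"id": 3, "a": 40}` → lookup = {'id': 3, 'a': 40}
`ans = lookup["id"]` → ans = 3
So ans = 3

Answer: 3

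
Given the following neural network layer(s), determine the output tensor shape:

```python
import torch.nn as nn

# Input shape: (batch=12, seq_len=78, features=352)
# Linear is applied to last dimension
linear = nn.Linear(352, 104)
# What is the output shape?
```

Input: (12, 78, 352) -> Output: (12, 78, 104)

Answer: (12, 78, 104)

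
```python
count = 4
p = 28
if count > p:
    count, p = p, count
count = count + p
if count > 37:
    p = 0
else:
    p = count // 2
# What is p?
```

Trace:
`count = 4` → count = 4
`p = 28` → p = 28
`if count > p: ...` → count > p is False → no variable changes
`count = count + p` → count = 32
`if count > 37: ...` → count > 37 is False, take else branch → p = 16
So p = 16

Answer: 16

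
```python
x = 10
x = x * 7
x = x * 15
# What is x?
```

Trace:
`x = 10` → x = 10
`x = x * 7` → x = 70
`x = x * 15` → x = 1050
So x = 1050

Answer: 1050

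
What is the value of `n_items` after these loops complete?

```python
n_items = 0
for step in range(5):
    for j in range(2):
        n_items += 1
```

5 * 2 = 10
`n_items` takes the values: 0 → 1 → 2 → 3 → 4 → 5 → 6 → 7 → 8 → 9 → 10

Answer: 10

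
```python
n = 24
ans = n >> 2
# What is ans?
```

Trace:
`n = 24` → n = 24
`ans = n >> 2` → ans = 6
So ans = 6

Answer: 6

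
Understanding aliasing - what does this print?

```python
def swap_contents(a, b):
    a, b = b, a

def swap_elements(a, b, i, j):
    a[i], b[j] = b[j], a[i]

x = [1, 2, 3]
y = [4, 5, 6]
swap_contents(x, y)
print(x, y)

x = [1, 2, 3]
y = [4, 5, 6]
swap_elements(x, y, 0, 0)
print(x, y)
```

Key concept: parameter rebinding vs mutation.
Step by step:
`x = [1, 2, 3]` → x = [1, 2, 3]
`y = [4, 5, 6]` → y = [4, 5, 6]
`swap_contents(x, y)` → no visible change to tracked variables
`print(x, y)` → prints [1, 2, 3] [4, 5, 6]
`x = [1, 2, 3]` → x = [1, 2, 3]
`y = [4, 5, 6]` → y = [4, 5, 6]
`swap_elements(x, y, 0, 0)` → x = [4, 2, 3]; y = [1, 5, 6]
`print(x, y)` → prints [4, 2, 3] [1, 5, 6]

Answer:
[1, 2, 3] [4, 5, 6]
[4, 2, 3] [1, 5, 6]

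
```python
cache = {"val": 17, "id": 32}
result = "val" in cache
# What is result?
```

Trace:
`cache = {"val": 17, "id": 32}` → cache = {'val': 17, 'id': 32}
`result = "val" in cache` → result = True
So result = True

Answer: True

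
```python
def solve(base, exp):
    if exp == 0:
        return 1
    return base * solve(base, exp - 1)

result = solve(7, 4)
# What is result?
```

solve(7, 4) = 7 * 7 * 7 * 7 = 2401

Answer: 2401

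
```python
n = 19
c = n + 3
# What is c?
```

Trace:
`n = 19` → n = 19
`c = n + 3` → c = 22
So c = 22

Answer: 22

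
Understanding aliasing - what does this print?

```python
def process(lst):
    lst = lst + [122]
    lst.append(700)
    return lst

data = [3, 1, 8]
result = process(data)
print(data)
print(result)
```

Key concept: rebinding parameter vs mutation.
Step by step:
`data = [3, 1, 8]` → data = [3, 1, 8]
`result = process(data)` → result = [3, 1, 8, 122, 700]
`print(data)` → prints [3, 1, 8]
`print(result)` → prints [3, 1, 8, 122, 700]

Answer:
[3, 1, 8]
[3, 1, 8, 122, 700]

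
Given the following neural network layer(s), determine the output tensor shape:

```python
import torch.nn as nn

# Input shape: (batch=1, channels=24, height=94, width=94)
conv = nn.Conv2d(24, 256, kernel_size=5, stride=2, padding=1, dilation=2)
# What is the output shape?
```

Input: (1, 24, 94, 94) -> Output: (1, 256, 44, 44)

Answer: (1, 256, 44, 44)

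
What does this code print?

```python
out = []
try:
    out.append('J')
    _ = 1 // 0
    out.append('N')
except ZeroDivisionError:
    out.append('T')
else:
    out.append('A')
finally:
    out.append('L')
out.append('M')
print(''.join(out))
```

Execution trace: 'J' (try body) → 'T' (except ZeroDivisionError) → 'L' (finally) → 'M' (after the try/except). Output: JTLM

Answer: JTLM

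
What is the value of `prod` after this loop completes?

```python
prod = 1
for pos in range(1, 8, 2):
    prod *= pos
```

Product of 1, 3, 5, ... up to 7
`prod` takes the values: 1 → 3 → 15 → 105

Answer: 105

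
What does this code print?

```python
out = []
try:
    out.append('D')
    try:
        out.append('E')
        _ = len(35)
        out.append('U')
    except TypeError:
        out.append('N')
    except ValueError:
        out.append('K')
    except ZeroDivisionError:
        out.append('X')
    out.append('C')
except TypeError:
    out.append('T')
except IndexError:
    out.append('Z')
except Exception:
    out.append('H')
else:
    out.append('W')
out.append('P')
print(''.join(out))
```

Execution trace: 'D' (try body) → 'E' (inner try body) → 'N' (inner except TypeError) → 'C' (try body, no exception) → 'W' (else) → 'P' (after the try/except). Output: DENCWP

Answer: DENCWP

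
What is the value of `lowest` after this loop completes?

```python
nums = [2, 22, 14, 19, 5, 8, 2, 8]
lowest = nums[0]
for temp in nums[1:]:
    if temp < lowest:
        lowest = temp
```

Minimum of [2, 22, 14, 19, 5, 8, 2, 8]
`lowest` takes the values: 2

Answer: 2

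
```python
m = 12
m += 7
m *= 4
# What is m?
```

Trace:
`m = 12` → m = 12
`m += 7` → m = 19
`m *= 4` → m = 76
So m = 76

Answer: 76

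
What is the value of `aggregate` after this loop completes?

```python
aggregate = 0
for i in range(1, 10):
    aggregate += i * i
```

Sum of squares 1² to 9² = 285
`aggregate` takes the values: 0 → 1 → 5 → 14 → 30 → 55 → 91 → 140 → 204 → 285

Answer: 285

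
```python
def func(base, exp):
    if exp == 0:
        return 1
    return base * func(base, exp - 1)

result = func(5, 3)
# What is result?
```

func(5, 3) = 5 * 5 * 5 = 125

Answer: 125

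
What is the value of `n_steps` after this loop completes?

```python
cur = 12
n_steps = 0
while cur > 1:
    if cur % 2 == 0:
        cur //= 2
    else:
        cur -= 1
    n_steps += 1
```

Steps to reduce 12 to 1
`n_steps` takes the values: 0 → 1 → 2 → 3 → 4

Answer: 4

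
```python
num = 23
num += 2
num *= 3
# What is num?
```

Trace:
`num = 23` → num = 23
`num += 2` → num = 25
`num *= 3` → num = 75
So num = 75

Answer: 75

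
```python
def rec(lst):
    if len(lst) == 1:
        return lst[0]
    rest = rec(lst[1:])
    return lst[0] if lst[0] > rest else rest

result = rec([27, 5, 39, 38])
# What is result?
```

Recursive max over [27, 5, 39, 38] = 39

Answer: 39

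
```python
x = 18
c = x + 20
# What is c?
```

Trace:
`x = 18` → x = 18
`c = x + 20` → c = 38
So c = 38

Answer: 38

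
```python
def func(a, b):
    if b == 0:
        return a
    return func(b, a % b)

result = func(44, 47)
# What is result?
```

func(44, 47) -> func(47, 44) -> func(44, 3) -> func(3, 2) -> func(2, 1) -> func(1, 0) -> 1

Answer: 1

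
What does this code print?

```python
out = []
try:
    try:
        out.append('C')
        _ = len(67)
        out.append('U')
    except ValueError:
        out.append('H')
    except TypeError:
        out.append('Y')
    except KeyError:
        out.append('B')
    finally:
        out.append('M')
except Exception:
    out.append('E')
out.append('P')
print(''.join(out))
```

Execution trace: 'C' (inner try body) → 'Y' (inner except TypeError) → 'M' (inner finally) → 'P' (after the try/except). Output: CYMP

Answer: CYMP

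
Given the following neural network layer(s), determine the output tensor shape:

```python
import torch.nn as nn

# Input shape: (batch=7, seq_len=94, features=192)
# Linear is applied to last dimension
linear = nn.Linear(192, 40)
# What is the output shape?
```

Input: (7, 94, 192) -> Output: (7, 94, 40)

Answer: (7, 94, 40)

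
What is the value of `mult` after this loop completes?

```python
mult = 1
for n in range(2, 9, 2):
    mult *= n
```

Product of even numbers 2 to 8
`mult` takes the values: 1 → 2 → 8 → 48 → 384

Answer: 384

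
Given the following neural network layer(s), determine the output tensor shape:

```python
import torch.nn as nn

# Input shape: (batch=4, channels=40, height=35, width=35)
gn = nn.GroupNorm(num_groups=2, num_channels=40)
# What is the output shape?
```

Input: (4, 40, 35, 35) -> Output: (4, 40, 35, 35)

Answer: (4, 40, 35, 35)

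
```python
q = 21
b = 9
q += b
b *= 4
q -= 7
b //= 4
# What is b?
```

Trace:
`q = 21` → q = 21
`b = 9` → b = 9
`q += b` → q = 30
`b *= 4` → b = 36
`q -= 7` → q = 23
`b //= 4` → b = 9
So b = 9

Answer: 9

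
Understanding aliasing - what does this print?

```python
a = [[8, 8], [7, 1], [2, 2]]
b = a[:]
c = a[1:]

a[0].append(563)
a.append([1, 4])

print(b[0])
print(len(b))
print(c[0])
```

Key concept: slice with nested mutation.
Step by step:
`a = [[8, 8], [7, 1], [2, 2]]` → a = [[8, 8], [7, 1], [2, 2]]
`b = a[:]` → b = [[8, 8], [7, 1], [2, 2]]
`c = a[1:]` → c = [[7, 1], [2, 2]]
`a[0].append(563)` → a = [[8, 8, 563], [7, 1], [2, 2]]; b = [[8, 8, 563], [7, 1], [2, 2]]
`a.append([1, 4])` → a = [[8, 8, 563], [7, 1], [2, 2], [1, 4]]
`print(b[0])` → prints [8, 8, 563]
`print(len(b))` → prints 3
`print(c[0])` → prints [7, 1]

Answer:
[8, 8, 563]
3
[7, 1]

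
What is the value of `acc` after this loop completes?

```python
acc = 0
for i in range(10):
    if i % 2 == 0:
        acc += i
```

Sum of even numbers 0 to 9
`acc` takes the values: 0 → 2 → 6 → 12 → 20

Answer: 20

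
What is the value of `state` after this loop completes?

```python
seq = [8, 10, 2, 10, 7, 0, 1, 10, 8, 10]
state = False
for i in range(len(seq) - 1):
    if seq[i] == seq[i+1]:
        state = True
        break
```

Check consecutive duplicates in [8, 10, 2, 10, 7, 0, 1, 10, 8, 10]
`state` takes the values: False

Answer: False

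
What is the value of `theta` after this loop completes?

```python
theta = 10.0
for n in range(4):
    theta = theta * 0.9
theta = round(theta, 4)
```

Exponential decay: 10.0 * 0.9^4
`theta` takes the values: 10.0 → 9.0 → 8.1 → 7.29 → 6.561

Answer: 6.561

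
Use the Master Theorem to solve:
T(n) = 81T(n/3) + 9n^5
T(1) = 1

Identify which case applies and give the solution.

a=81, b=3, f(n)=9n^5. log_3(81) = 4. Since c=5 > 4 and the regularity condition holds (81(n/3)^5 = (81/3^5)n^5 with 81/3^5 < 1), Case 3 applies: T(n) = Θ(f(n)) = O(n^5).

Answer: O(n^5) - Case 3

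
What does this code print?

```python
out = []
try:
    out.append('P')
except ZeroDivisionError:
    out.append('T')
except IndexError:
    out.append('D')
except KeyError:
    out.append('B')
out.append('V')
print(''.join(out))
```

Execution trace: 'P' (try body, no exception) → 'V' (after the try/except). Output: PV

Answer: PV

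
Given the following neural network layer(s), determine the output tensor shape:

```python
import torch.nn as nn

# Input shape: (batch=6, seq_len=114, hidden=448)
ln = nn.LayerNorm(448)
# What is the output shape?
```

Input: (6, 114, 448) -> Output: (6, 114, 448)

Answer: (6, 114, 448)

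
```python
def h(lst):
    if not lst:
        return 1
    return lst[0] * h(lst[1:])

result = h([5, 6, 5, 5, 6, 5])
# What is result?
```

Product over [5, 6, 5, 5, 6, 5] = 5 * 6 * 5 * 5 * 6 * 5 = 22500

Answer: 22500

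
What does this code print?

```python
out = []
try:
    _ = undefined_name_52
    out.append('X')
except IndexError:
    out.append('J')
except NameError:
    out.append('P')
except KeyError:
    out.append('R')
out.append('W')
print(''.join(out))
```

Execution trace: 'P' (except NameError) → 'W' (after the try/except). Output: PW

Answer: PW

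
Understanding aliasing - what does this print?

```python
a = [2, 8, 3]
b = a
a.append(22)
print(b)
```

Key concept: basic list aliasing.
Step by step:
`a = [2, 8, 3]` → a = [2, 8, 3]
`b = a` → b = [2, 8, 3] (same object as a)
`a.append(22)` → a = [2, 8, 3, 22] (same object as b); b = [2, 8, 3, 22] (same object as a)
`print(b)` → prints [2, 8, 3, 22]

Answer: [2, 8, 3, 22]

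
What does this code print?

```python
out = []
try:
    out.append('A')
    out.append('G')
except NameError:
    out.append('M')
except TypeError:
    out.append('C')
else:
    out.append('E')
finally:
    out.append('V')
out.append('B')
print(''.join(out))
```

Execution trace: 'A' (try body) → 'G' (try body, no exception) → 'E' (else) → 'V' (finally) → 'B' (after the try/except). Output: AGEVB

Answer: AGEVB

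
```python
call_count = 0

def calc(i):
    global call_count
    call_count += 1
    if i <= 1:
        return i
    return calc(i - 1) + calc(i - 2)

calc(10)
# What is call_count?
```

Calls(i) = 1 + Calls(i-1) + Calls(i-2); Calls(0)=Calls(1)=1. For i=10 this gives 177.

Answer: 177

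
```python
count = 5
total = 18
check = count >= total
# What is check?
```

Trace:
`count = 5` → count = 5
`total = 18` → total = 18
`check = count >= total` → check = False
So check = False

Answer: False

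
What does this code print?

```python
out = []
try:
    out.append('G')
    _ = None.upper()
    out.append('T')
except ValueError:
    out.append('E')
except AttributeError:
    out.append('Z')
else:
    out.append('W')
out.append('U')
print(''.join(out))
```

Execution trace: 'G' (try body) → 'Z' (except AttributeError) → 'U' (after the try/except). Output: GZU

Answer: GZU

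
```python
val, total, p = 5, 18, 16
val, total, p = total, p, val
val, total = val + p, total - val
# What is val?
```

Trace:
`val, total, p = 5, 18, 16` → val = 5; total = 18; p = 16
`val, total, p = total, p, val` → val = 18; total = 16; p = 5
`val, total = val + p, total - val` → val = 23; total = -2
So val = 23

Answer: 23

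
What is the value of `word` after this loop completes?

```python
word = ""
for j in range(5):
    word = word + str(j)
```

Concatenate digits 0 to 4
`word` takes the values: "" → "0" → "01" → "012" → "0123" → "01234"

Answer: "01234"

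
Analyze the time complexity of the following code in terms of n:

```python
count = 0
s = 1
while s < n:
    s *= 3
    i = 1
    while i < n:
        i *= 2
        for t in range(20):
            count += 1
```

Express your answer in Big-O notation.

Each loop level contributes: log n × log n × 1. Multiplying the contributions gives O(log² n).

Answer: O(log² n)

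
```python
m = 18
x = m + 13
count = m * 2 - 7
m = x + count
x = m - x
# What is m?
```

Trace:
`m = 18` → m = 18
`x = m + 13` → x = 31
`count = m * 2 - 7` → count = 29
`m = x + count` → m = 60
`x = m - x` → x = 29
So m = 60

Answer: 60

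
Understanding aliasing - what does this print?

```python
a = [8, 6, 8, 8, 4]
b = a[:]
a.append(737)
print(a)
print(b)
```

Key concept: slice [:] creates copy.
Step by step:
`a = [8, 6, 8, 8, 4]` → a = [8, 6, 8, 8, 4]
`b = a[:]` → b = [8, 6, 8, 8, 4]
`a.append(737)` → a = [8, 6, 8, 8, 4, 737]
`print(a)` → prints [8, 6, 8, 8, 4, 737]
`print(b)` → prints [8, 6, 8, 8, 4]

Answer:
[8, 6, 8, 8, 4, 737]
[8, 6, 8, 8, 4]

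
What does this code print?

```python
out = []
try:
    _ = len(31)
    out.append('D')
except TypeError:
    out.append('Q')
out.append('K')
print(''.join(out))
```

Execution trace: 'Q' (except TypeError) → 'K' (after the try/except). Output: QK

Answer: QK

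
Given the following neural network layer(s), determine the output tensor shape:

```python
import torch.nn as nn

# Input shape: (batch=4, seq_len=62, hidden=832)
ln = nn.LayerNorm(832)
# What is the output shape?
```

Input: (4, 62, 832) -> Output: (4, 62, 832)

Answer: (4, 62, 832)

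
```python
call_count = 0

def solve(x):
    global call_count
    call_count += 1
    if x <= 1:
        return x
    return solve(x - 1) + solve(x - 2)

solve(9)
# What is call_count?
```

Calls(x) = 1 + Calls(x-1) + Calls(x-2); Calls(0)=Calls(1)=1. For x=9 this gives 109.

Answer: 109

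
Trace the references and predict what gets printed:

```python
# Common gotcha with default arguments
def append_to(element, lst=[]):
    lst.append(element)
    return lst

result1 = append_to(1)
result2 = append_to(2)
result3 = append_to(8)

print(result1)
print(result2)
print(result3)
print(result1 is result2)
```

Key concept: mutable default argument gotcha.
Step by step:
`result1 = append_to(1)` → result1 = [1]
`result2 = append_to(2)` → result1 = [1, 2] (same object as result2); result2 = [1, 2] (same object as result1)
`result3 = append_to(8)` → result1 = [1, 2, 8] (same object as result2, result3); result2 = [1, 2, 8] (same object as result1, result3); result3 = [1, 2, 8] (same object as result1, result2)
`print(result1)` → prints [1, 2, 8]
`print(result2)` → prints [1, 2, 8]
`print(result3)` → prints [1, 2, 8]
`print(result1 is result2)` → prints True

Answer:
[1, 2, 8]
[1, 2, 8]
[1, 2, 8]
True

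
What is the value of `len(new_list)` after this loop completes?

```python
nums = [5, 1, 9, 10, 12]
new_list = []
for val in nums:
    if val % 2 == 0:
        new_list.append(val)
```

Count even numbers in [5, 1, 9, 10, 12]
`new_list` takes the values: [] → [10] → [10, 12]
So `len(new_list)` = 2

Answer: 2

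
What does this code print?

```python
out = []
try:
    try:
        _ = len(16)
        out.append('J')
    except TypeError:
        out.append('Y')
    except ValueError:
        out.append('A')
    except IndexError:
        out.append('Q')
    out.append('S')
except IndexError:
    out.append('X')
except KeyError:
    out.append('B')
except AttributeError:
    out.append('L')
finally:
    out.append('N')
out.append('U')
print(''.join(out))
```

Execution trace: 'Y' (inner except TypeError) → 'S' (try body, no exception) → 'N' (finally) → 'U' (after the try/except). Output: YSNU

Answer: YSNU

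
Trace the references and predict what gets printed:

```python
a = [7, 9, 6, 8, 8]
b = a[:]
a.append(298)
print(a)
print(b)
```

Key concept: slice [:] creates copy.
Step by step:
`a = [7, 9, 6, 8, 8]` → a = [7, 9, 6, 8, 8]
`b = a[:]` → b = [7, 9, 6, 8, 8]
`a.append(298)` → a = [7, 9, 6, 8, 8, 298]
`print(a)` → prints [7, 9, 6, 8, 8, 298]
`print(b)` → prints [7, 9, 6, 8, 8]

Answer:
[7, 9, 6, 8, 8, 298]
[7, 9, 6, 8, 8]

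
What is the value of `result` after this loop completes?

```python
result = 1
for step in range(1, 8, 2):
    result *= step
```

Product of 1, 3, 5, ... up to 7
`result` takes the values: 1 → 3 → 15 → 105

Answer: 105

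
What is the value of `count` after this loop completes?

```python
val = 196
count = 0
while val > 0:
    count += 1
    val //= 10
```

Count digits by repeated division by 10
`count` takes the values: 0 → 1 → 2 → 3

Answer: 3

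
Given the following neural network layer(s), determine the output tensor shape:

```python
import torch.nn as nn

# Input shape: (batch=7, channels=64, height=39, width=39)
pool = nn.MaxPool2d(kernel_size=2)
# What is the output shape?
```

Input: (7, 64, 39, 39) -> Output: (7, 64, 19, 19)

Answer: (7, 64, 19, 19)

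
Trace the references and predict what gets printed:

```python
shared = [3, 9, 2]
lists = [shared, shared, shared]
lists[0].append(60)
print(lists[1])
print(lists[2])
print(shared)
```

Key concept: list of same reference.
Step by step:
`shared = [3, 9, 2]` → shared = [3, 9, 2]
`lists = [shared, shared, shared]` → lists = [[3, 9, 2], [3, 9, 2], [3, 9, 2]]
`lists[0].append(60)` → shared = [3, 9, 2, 60]; lists = [[3, 9, 2, 60], [3, 9, 2, 60], [3, 9, 2, 60]]
`print(lists[1])` → prints [3, 9, 2, 60]
`print(lists[2])` → prints [3, 9, 2, 60]
`print(shared)` → prints [3, 9, 2, 60]

Answer:
[3, 9, 2, 60]
[3, 9, 2, 60]
[3, 9, 2, 60]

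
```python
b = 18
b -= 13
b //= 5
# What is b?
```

Trace:
`b = 18` → b = 18
`b -= 13` → b = 5
`b //= 5` → b = 1
So b = 1

Answer: 1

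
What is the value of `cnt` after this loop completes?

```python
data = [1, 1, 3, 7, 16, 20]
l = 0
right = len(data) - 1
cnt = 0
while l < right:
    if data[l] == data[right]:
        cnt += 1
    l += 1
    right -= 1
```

Count matching pairs from ends
`cnt` takes the values: 0

Answer: 0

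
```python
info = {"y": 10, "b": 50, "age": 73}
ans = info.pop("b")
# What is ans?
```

Trace:
`info = {"y": 10, "b": 50, "age": 73}` → info = {'y': 10, 'b': 50, 'age': 73}
`ans = info.pop("b")` → info = {'y': 10, 'age': 73}; ans = 50
So ans = 50

Answer: 50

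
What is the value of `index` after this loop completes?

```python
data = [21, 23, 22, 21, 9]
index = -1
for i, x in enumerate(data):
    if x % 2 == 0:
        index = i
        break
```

First even number index in [21, 23, 22, 21, 9]
`index` takes the values: -1 → 2

Answer: 2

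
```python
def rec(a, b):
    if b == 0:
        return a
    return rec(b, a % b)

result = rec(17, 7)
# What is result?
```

rec(17, 7) -> rec(7, 3) -> rec(3, 1) -> rec(1, 0) -> 1

Answer: 1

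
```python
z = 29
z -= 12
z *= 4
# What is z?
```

Trace:
`z = 29` → z = 29
`z -= 12` → z = 17
`z *= 4` → z = 68
So z = 68

Answer: 68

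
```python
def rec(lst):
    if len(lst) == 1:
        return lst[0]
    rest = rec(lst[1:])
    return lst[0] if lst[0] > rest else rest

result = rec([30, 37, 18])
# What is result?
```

Recursive max over [30, 37, 18] = 37

Answer: 37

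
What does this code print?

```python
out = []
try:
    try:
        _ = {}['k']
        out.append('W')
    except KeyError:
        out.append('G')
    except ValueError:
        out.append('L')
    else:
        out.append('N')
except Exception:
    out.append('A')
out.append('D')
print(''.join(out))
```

Execution trace: 'G' (inner except KeyError) → 'D' (after the try/except). Output: GD

Answer: GD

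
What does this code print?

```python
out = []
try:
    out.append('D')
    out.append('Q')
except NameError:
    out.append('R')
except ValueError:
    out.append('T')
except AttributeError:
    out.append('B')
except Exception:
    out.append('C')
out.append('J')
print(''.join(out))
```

Execution trace: 'D' (try body) → 'Q' (try body, no exception) → 'J' (after the try/except). Output: DQJ

Answer: DQJ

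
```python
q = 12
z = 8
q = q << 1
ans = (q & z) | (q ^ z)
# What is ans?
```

Trace:
`q = 12` → q = 12
`z = 8` → z = 8
`q = q << 1` → q = 24
`ans = (q & z) | (q ^ z)` → ans = 24
So ans = 24

Answer: 24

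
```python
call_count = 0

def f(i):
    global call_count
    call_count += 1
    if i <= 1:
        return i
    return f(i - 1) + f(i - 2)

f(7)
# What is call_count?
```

Calls(i) = 1 + Calls(i-1) + Calls(i-2); Calls(0)=Calls(1)=1. For i=7 this gives 41.

Answer: 41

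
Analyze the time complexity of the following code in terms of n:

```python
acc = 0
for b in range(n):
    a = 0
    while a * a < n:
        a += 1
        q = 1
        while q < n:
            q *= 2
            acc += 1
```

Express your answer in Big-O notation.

Each loop level contributes: n × √n × log n. Multiplying the contributions gives O(n√n log n).

Answer: O(n√n log n)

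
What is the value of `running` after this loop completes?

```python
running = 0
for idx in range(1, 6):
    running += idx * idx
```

Sum of squares 1² to 5² = 55
`running` takes the values: 0 → 1 → 5 → 14 → 30 → 55

Answer: 55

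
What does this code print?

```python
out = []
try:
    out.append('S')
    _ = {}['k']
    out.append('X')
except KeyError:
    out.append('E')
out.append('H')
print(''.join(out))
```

Execution trace: 'S' (try body) → 'E' (except KeyError) → 'H' (after the try/except). Output: SEH

Answer: SEH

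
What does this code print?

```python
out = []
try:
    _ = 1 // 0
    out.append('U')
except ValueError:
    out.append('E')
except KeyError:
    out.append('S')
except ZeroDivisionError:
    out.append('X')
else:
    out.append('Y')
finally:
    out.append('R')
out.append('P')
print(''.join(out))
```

Execution trace: 'X' (except ZeroDivisionError) → 'R' (finally) → 'P' (after the try/except). Output: XRP

Answer: XRP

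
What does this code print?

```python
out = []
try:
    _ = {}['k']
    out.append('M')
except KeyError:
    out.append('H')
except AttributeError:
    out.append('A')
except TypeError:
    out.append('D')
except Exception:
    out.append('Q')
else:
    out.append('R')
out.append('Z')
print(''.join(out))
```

Execution trace: 'H' (except KeyError) → 'Z' (after the try/except). Output: HZ

Answer: HZ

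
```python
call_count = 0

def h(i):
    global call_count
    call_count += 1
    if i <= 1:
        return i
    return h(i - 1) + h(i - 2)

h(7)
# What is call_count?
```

Calls(i) = 1 + Calls(i-1) + Calls(i-2); Calls(0)=Calls(1)=1. For i=7 this gives 41.

Answer: 41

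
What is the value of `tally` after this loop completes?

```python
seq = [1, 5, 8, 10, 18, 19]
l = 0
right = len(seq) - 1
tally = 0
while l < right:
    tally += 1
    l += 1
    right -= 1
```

Iterations until pointers meet (list length 6)
`tally` takes the values: 0 → 1 → 2 → 3

Answer: 3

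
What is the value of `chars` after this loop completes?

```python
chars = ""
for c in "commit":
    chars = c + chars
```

Reverse 'commit'
`chars` takes the values: "" → "c" → "oc" → "moc" → "mmoc" → "immoc" → "timmoc"

Answer: "timmoc"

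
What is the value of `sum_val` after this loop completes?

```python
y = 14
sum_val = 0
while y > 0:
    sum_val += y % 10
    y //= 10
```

Sum digits of 14
`sum_val` takes the values: 0 → 4 → 5

Answer: 5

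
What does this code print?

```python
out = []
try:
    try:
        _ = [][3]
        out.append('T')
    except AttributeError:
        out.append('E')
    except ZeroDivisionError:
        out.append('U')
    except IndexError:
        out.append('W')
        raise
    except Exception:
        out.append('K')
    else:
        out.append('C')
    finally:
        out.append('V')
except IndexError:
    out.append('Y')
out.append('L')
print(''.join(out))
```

Execution trace: 'W' (inner except IndexError) → 'V' (inner finally) → 'Y' (outer except IndexError) → 'L' (after the try/except). Output: WVYL

Answer: WVYL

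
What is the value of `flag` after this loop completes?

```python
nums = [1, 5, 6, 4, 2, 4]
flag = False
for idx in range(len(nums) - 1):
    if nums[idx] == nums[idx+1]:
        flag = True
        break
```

Check consecutive duplicates in [1, 5, 6, 4, 2, 4]
`flag` takes the values: False

Answer: False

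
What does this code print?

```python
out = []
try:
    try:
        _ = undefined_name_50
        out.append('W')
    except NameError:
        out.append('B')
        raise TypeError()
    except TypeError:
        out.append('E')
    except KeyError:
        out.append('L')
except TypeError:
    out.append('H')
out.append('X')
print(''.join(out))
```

Execution trace: 'B' (inner except NameError) → 'H' (outer except TypeError) → 'X' (after the try/except). Output: BHX

Answer: BHX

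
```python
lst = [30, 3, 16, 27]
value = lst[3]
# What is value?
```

Trace:
`lst = [30, 3, 16, 27]` → lst = [30, 3, 16, 27]
`value = lst[3]` → value = 27
So value = 27

Answer: 27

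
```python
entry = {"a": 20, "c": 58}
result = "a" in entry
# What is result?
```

Trace:
`entry = {"a": 20, "c": 58}` → entry = {'a': 20, 'c': 58}
`result = "a" in entry` → result = True
So result = True

Answer: True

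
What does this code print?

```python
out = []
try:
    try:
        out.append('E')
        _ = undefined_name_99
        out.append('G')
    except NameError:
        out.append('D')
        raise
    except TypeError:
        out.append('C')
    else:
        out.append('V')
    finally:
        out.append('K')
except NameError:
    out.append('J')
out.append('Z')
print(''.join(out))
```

Execution trace: 'E' (inner try body) → 'D' (inner except NameError) → 'K' (inner finally) → 'J' (outer except NameError) → 'Z' (after the try/except). Output: EDKJZ

Answer: EDKJZ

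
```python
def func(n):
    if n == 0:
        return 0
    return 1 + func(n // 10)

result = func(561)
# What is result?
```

Count of digits of 561: 3

Answer: 3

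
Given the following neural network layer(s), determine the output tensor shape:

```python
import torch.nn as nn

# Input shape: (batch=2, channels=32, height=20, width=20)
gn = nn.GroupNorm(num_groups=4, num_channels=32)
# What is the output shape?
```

Input: (2, 32, 20, 20) -> Output: (2, 32, 20, 20)

Answer: (2, 32, 20, 20)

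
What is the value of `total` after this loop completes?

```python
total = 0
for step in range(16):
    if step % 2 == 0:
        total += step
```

Sum of even numbers 0 to 15
`total` takes the values: 0 → 2 → 6 → 12 → 20 → 30 → 42 → 56

Answer: 56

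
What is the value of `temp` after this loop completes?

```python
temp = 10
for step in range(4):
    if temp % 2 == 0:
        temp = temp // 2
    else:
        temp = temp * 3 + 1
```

Collatz-style transformation from 10
`temp` takes the values: 10 → 5 → 16 → 8 → 4

Answer: 4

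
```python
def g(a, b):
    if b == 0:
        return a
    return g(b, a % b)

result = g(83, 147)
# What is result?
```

g(83, 147) -> g(147, 83) -> g(83, 64) -> g(64, 19) -> g(19, 7) -> g(7, 5) -> g(5, 2) -> g(2, 1) -> g(1, 0) -> 1

Answer: 1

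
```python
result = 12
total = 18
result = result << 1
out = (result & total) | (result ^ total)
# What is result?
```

Trace:
`result = 12` → result = 12
`total = 18` → total = 18
`result = result << 1` → result = 24
`out = (result & total) | (result ^ total)` → out = 26
So result = 24

Answer: 24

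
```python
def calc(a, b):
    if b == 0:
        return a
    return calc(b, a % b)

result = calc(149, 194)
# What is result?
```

calc(149, 194) -> calc(194, 149) -> calc(149, 45) -> calc(45, 14) -> calc(14, 3) -> calc(3, 2) -> calc(2, 1) -> calc(1, 0) -> 1

Answer: 1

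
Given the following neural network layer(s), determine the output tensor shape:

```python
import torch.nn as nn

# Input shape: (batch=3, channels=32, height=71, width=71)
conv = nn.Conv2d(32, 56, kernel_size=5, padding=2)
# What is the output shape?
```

Input: (3, 32, 71, 71) -> Output: (3, 56, 71, 71)

Answer: (3, 56, 71, 71)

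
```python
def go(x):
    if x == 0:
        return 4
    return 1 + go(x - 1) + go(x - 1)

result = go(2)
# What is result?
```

go(x) = 1 + 2·go(x-1), go(0)=4. Closed form: (4+1)·2^2 - 1 = 19.

Answer: 19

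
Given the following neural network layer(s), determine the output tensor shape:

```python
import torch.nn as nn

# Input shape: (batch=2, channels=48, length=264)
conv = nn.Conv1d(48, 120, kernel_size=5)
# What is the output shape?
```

Input: (2, 48, 264) -> Output: (2, 120, 260)

Answer: (2, 120, 260)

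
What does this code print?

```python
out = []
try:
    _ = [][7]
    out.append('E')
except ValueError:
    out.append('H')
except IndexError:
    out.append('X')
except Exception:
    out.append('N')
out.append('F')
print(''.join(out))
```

Execution trace: 'X' (except IndexError) → 'F' (after the try/except). Output: XF

Answer: XF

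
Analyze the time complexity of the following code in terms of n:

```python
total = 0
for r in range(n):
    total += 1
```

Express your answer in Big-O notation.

Each loop level contributes: n. Multiplying the contributions gives O(n).

Answer: O(n)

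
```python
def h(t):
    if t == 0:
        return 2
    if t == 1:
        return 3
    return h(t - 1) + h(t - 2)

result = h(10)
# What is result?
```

Build up from base cases: h(0)=2, h(1)=3, h(2)=5, h(3)=8, h(4)=13, h(5)=21, h(6)=34, ..., h(10)=233

Answer: 233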